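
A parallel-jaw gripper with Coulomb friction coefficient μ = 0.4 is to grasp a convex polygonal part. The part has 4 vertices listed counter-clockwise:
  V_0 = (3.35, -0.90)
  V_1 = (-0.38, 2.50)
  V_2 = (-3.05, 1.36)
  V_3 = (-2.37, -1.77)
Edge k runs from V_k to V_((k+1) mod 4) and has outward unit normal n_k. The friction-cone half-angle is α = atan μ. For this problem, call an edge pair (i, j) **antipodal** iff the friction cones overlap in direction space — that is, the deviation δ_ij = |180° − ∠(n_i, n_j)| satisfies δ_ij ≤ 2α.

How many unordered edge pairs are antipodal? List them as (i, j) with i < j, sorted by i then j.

α = atan 0.4 = 21.80°;  2α = 43.60°
n_0 = (+0.6737, +0.7390)
n_1 = (-0.3927, +0.9197)
n_2 = (-0.9772, -0.2123)
n_3 = (+0.1504, -0.9886)
  (0,1): δ = 114.53°  ·
  (0,2): δ = 35.39°  ✓
  (0,3): δ = 51.00°  ·
  (1,2): δ = 100.86°  ·
  (1,3): δ = 14.47°  ✓
  (2,3): δ = 93.61°  ·
antipodal pairs: 2

count = 2; pairs: (0,2), (1,3)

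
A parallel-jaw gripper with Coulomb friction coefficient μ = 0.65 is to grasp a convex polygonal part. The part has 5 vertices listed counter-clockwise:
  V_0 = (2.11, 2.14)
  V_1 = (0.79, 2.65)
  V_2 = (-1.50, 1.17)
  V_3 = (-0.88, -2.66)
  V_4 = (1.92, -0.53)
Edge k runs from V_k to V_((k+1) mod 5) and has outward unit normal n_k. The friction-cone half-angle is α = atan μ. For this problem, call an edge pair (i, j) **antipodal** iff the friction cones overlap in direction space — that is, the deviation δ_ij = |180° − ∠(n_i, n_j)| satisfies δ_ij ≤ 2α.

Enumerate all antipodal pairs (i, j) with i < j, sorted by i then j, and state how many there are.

α = atan 0.65 = 33.02°;  2α = 66.05°
n_0 = (+0.3604, +0.9328)
n_1 = (-0.5428, +0.8399)
n_2 = (-0.9871, -0.1598)
n_3 = (+0.6054, -0.7959)
n_4 = (+0.9975, -0.0710)
  (0,1): δ = 126.00°  ·
  (0,2): δ = 59.68°  ✓
  (0,3): δ = 58.39°  ✓
  (0,4): δ = 107.05°  ·
  (1,2): δ = 113.68°  ·
  (1,3): δ = 4.39°  ✓
  (1,4): δ = 53.06°  ✓
  (2,3): δ = 61.93°  ✓
  (2,4): δ = 13.27°  ✓
  (3,4): δ = 131.33°  ·
antipodal pairs: 6

count = 6; pairs: (0,2), (0,3), (1,3), (1,4), (2,3), (2,4)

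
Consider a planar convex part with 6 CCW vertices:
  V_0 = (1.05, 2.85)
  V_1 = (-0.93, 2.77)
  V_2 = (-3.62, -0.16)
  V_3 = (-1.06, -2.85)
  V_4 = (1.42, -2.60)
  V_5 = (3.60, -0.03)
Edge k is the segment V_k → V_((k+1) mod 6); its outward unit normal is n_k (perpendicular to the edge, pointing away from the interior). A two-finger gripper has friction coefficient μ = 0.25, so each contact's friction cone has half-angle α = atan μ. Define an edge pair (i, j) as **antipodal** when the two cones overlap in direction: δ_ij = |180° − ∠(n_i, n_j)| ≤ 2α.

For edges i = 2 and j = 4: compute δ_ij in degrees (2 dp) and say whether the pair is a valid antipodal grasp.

α = atan 0.25 = 14.04°;  2α = 28.07°
edge 2: e_2 = (+2.56, -2.69);  n_2 = (-0.7244, -0.6894)
edge 4: e_4 = (+2.18, +2.57);  n_4 = (+0.7626, -0.6469)
∠(n_2, n_4) = 96.11°
δ = |180° − 96.11°| = 83.89°
83.89° > 2α = 28.07°  →  invalid

δ = 83.89°, invalid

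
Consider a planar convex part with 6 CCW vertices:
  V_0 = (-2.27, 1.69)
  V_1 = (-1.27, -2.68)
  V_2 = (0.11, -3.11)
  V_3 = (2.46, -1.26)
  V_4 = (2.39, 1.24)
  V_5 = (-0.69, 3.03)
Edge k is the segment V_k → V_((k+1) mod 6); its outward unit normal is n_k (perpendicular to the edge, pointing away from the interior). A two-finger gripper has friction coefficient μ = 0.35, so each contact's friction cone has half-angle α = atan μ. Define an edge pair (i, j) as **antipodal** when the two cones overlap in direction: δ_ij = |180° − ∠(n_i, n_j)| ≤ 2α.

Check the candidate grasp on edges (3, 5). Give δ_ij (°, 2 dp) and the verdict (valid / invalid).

α = atan 0.35 = 19.29°;  2α = 38.58°
edge 3: e_3 = (-0.07, +2.50);  n_3 = (+0.9996, +0.0280)
edge 5: e_5 = (-1.58, -1.34);  n_5 = (-0.6468, +0.7627)
∠(n_3, n_5) = 128.70°
δ = |180° − 128.70°| = 51.30°
51.30° > 2α = 38.58°  →  invalid

δ = 51.30°, invalid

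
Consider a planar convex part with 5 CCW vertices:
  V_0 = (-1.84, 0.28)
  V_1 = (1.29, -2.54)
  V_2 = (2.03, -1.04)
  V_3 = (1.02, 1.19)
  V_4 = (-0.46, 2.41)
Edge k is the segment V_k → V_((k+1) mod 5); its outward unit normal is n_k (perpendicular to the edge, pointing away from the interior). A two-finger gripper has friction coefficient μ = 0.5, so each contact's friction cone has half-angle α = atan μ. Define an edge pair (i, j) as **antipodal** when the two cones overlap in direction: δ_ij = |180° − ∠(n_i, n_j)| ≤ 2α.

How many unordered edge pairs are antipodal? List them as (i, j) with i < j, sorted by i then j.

α = atan 0.5 = 26.57°;  2α = 53.13°
n_0 = (-0.6694, -0.7429)
n_1 = (+0.8968, -0.4424)
n_2 = (+0.9109, +0.4126)
n_3 = (+0.6361, +0.7716)
n_4 = (-0.8393, +0.5437)
  (0,1): δ = 74.24°  ·
  (0,2): δ = 23.62°  ✓
  (0,3): δ = 2.52°  ✓
  (0,4): δ = 99.08°  ·
  (1,2): δ = 129.37°  ·
  (1,3): δ = 103.24°  ·
  (1,4): δ = 6.68°  ✓
  (2,3): δ = 153.87°  ·
  (2,4): δ = 57.31°  ·
  (3,4): δ = 83.44°  ·
antipodal pairs: 3

count = 3; pairs: (0,2), (0,3), (1,4)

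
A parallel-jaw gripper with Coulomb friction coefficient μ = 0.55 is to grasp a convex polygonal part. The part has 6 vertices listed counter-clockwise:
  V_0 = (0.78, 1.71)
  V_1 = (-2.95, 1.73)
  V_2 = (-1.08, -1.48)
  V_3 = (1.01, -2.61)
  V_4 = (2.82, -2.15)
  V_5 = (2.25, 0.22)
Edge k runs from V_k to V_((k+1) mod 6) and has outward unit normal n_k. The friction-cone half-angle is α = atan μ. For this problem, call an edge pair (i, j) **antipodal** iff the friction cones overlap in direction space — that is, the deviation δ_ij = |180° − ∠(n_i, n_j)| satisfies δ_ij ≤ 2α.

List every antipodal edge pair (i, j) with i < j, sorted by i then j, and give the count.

α = atan 0.55 = 28.81°;  2α = 57.62°
n_0 = (+0.0054, +1.0000)
n_1 = (-0.8641, -0.5034)
n_2 = (-0.4756, -0.8797)
n_3 = (+0.2463, -0.9692)
n_4 = (+0.9723, +0.2338)
n_5 = (+0.7119, +0.7023)
  (0,1): δ = 59.47°  ·
  (0,2): δ = 28.09°  ✓
  (0,3): δ = 14.57°  ✓
  (0,4): δ = 103.83°  ·
  (0,5): δ = 134.92°  ·
  (1,2): δ = 148.62°  ·
  (1,3): δ = 105.96°  ·
  (1,4): δ = 16.70°  ✓
  (1,5): δ = 14.39°  ✓
  (2,3): δ = 137.34°  ·
  (2,4): δ = 48.08°  ✓
  (2,5): δ = 16.99°  ✓
  (3,4): δ = 90.74°  ·
  (3,5): δ = 59.65°  ·
  (4,5): δ = 148.91°  ·
antipodal pairs: 6

count = 6; pairs: (0,2), (0,3), (1,4), (1,5), (2,4), (2,5)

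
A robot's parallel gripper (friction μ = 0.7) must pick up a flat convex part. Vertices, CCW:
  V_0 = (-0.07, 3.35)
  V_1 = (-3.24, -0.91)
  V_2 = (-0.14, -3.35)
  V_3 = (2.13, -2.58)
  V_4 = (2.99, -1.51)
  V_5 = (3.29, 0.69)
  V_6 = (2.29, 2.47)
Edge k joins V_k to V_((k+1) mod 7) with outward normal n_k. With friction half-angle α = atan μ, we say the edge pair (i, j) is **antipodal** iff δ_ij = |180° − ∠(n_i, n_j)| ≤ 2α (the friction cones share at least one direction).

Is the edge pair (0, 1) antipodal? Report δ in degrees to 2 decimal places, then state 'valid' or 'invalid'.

δ = 91.55°, invalid

α = atan 0.7 = 34.99°;  2α = 69.98°
edge 0: e_0 = (-3.17, -4.26);  n_0 = (-0.8023, +0.5970)
edge 1: e_1 = (+3.10, -2.44);  n_1 = (-0.6185, -0.7858)
∠(n_0, n_1) = 88.45°
δ = |180° − 88.45°| = 91.55°
91.55° > 2α = 69.98°  →  invalid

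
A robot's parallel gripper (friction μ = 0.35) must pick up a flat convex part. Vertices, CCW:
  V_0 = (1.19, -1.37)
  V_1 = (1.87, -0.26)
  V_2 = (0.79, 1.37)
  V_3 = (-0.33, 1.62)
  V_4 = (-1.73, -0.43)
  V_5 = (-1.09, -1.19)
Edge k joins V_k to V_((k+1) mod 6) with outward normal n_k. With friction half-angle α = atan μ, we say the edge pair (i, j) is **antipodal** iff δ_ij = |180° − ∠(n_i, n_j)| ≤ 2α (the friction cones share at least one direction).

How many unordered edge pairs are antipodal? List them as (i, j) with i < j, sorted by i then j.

count = 4; pairs: (0,3), (1,4), (2,4), (2,5)

α = atan 0.35 = 19.29°;  2α = 38.58°
n_0 = (+0.8527, -0.5224)
n_1 = (+0.8336, +0.5523)
n_2 = (+0.2179, +0.9760)
n_3 = (-0.8258, +0.5640)
n_4 = (-0.7649, -0.6441)
n_5 = (-0.0787, -0.9969)
  (0,1): δ = 114.98°  ·
  (0,2): δ = 71.09°  ·
  (0,3): δ = 2.84°  ✓
  (0,4): δ = 71.59°  ·
  (0,5): δ = 116.98°  ·
  (1,2): δ = 136.11°  ·
  (1,3): δ = 67.86°  ·
  (1,4): δ = 6.57°  ✓
  (1,5): δ = 51.96°  ·
  (2,3): δ = 111.75°  ·
  (2,4): δ = 37.32°  ✓
  (2,5): δ = 8.07°  ✓
  (3,4): δ = 105.57°  ·
  (3,5): δ = 60.18°  ·
  (4,5): δ = 134.61°  ·
antipodal pairs: 4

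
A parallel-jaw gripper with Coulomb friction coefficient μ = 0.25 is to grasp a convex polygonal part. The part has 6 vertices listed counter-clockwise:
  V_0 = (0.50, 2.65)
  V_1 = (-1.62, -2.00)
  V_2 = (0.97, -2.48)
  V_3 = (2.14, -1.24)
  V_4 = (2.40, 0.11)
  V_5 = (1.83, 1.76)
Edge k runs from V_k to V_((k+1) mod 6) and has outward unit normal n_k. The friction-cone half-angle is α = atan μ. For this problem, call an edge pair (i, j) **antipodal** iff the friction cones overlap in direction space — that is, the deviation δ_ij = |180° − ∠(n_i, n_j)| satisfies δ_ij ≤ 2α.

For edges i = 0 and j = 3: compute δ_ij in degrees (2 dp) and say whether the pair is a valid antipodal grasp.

δ = 13.61°, valid

α = atan 0.25 = 14.04°;  2α = 28.07°
edge 0: e_0 = (-2.12, -4.65);  n_0 = (-0.9099, +0.4148)
edge 3: e_3 = (+0.26, +1.35);  n_3 = (+0.9820, -0.1891)
∠(n_0, n_3) = 166.39°
δ = |180° − 166.39°| = 13.61°
13.61° ≤ 2α = 28.07°  →  valid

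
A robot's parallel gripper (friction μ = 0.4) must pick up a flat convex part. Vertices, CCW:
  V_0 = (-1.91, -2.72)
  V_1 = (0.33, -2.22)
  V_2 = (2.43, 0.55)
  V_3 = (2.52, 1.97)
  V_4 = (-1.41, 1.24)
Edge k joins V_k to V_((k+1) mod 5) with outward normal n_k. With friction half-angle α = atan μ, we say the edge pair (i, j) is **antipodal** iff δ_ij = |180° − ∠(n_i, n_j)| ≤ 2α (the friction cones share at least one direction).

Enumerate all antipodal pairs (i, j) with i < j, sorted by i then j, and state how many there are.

count = 4; pairs: (0,3), (1,3), (1,4), (2,4)

α = atan 0.4 = 21.80°;  2α = 43.60°
n_0 = (+0.2179, -0.9760)
n_1 = (+0.7969, -0.6041)
n_2 = (+0.9980, -0.0633)
n_3 = (-0.1826, +0.9832)
n_4 = (-0.9921, +0.1253)
  (0,1): δ = 139.75°  ·
  (0,2): δ = 106.21°  ·
  (0,3): δ = 2.06°  ✓
  (0,4): δ = 70.22°  ·
  (1,2): δ = 146.46°  ·
  (1,3): δ = 42.31°  ✓
  (1,4): δ = 29.97°  ✓
  (2,3): δ = 75.85°  ·
  (2,4): δ = 3.57°  ✓
  (3,4): δ = 107.72°  ·
antipodal pairs: 4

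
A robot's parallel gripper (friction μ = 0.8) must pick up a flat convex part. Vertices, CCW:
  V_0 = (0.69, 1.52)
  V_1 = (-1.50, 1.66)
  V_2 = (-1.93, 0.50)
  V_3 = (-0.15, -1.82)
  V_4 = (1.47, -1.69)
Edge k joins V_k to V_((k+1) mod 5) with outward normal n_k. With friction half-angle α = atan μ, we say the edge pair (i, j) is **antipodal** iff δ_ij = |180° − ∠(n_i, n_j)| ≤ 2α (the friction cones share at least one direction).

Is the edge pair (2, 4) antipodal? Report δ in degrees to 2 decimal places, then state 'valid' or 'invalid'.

δ = 23.84°, valid

α = atan 0.8 = 38.66°;  2α = 77.32°
edge 2: e_2 = (+1.78, -2.32);  n_2 = (-0.7934, -0.6087)
edge 4: e_4 = (-0.78, +3.21);  n_4 = (+0.9717, +0.2361)
∠(n_2, n_4) = 156.16°
δ = |180° − 156.16°| = 23.84°
23.84° ≤ 2α = 77.32°  →  valid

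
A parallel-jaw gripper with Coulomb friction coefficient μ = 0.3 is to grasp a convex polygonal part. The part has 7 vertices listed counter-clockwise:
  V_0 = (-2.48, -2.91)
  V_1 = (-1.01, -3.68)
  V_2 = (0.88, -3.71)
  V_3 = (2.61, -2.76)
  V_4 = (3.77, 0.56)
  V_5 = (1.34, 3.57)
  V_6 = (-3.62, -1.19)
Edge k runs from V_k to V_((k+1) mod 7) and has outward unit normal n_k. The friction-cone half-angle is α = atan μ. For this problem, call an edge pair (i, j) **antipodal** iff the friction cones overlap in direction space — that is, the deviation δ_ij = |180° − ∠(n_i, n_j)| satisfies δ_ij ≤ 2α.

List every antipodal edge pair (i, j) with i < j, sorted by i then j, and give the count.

count = 4; pairs: (0,4), (2,5), (3,5), (4,6)

α = atan 0.3 = 16.70°;  2α = 33.40°
n_0 = (-0.4640, -0.8858)
n_1 = (-0.0159, -0.9999)
n_2 = (+0.4813, -0.8765)
n_3 = (+0.9440, -0.3298)
n_4 = (+0.7781, +0.6282)
n_5 = (-0.6924, +0.7215)
n_6 = (-0.8335, -0.5525)
  (0,1): δ = 153.26°  ·
  (0,2): δ = 123.58°  ·
  (0,3): δ = 81.61°  ·
  (0,4): δ = 23.44°  ✓
  (0,5): δ = 71.47°  ·
  (0,6): δ = 151.18°  ·
  (1,2): δ = 150.32°  ·
  (1,3): δ = 108.35°  ·
  (1,4): δ = 50.18°  ·
  (1,5): δ = 44.73°  ·
  (1,6): δ = 124.45°  ·
  (2,3): δ = 138.03°  ·
  (2,4): δ = 79.86°  ·
  (2,5): δ = 15.05°  ✓
  (2,6): δ = 94.76°  ·
  (3,4): δ = 121.83°  ·
  (3,5): δ = 26.92°  ✓
  (3,6): δ = 52.80°  ·
  (4,5): δ = 85.09°  ·
  (4,6): δ = 5.38°  ✓
  (5,6): δ = 100.29°  ·
antipodal pairs: 4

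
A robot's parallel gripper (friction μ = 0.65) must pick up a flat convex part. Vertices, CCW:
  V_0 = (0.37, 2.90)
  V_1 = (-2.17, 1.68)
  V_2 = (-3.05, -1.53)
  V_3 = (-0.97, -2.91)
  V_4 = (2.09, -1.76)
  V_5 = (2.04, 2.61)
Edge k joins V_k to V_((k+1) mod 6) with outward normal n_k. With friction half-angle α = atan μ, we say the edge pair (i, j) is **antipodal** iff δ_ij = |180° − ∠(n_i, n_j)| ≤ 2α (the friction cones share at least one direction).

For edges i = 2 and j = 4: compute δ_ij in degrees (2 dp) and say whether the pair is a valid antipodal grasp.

δ = 55.78°, valid

α = atan 0.65 = 33.02°;  2α = 66.05°
edge 2: e_2 = (+2.08, -1.38);  n_2 = (-0.5528, -0.8333)
edge 4: e_4 = (-0.05, +4.37);  n_4 = (+0.9999, +0.0114)
∠(n_2, n_4) = 124.22°
δ = |180° − 124.22°| = 55.78°
55.78° ≤ 2α = 66.05°  →  valid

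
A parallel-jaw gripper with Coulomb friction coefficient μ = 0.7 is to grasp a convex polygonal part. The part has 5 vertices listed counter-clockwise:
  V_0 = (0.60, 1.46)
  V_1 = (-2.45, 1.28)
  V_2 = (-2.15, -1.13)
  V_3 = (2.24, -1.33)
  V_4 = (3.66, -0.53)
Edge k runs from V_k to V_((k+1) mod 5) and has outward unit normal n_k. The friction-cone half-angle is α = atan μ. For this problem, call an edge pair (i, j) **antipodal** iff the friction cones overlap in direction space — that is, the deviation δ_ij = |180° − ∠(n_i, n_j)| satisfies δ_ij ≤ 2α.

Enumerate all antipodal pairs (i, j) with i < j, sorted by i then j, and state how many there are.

count = 6; pairs: (0,2), (0,3), (1,3), (1,4), (2,4), (3,4)

α = atan 0.7 = 34.99°;  2α = 69.98°
n_0 = (-0.0589, +0.9983)
n_1 = (-0.9923, -0.1235)
n_2 = (-0.0455, -0.9990)
n_3 = (+0.4908, -0.8712)
n_4 = (+0.5452, +0.8383)
  (0,1): δ = 86.28°  ·
  (0,2): δ = 5.99°  ✓
  (0,3): δ = 26.02°  ✓
  (0,4): δ = 143.59°  ·
  (1,2): δ = 99.70°  ·
  (1,3): δ = 67.70°  ✓
  (1,4): δ = 49.87°  ✓
  (2,3): δ = 148.00°  ·
  (2,4): δ = 30.43°  ✓
  (3,4): δ = 62.43°  ✓
antipodal pairs: 6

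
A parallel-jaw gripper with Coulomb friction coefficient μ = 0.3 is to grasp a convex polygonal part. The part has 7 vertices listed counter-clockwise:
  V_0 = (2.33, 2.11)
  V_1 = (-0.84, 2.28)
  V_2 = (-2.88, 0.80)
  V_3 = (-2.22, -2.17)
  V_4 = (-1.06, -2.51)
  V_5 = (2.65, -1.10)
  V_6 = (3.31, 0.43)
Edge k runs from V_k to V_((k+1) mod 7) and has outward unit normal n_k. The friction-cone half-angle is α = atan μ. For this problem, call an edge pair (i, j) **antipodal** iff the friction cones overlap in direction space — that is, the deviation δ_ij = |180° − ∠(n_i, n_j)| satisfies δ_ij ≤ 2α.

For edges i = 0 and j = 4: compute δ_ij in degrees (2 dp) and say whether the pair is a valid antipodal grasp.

α = atan 0.3 = 16.70°;  2α = 33.40°
edge 0: e_0 = (-3.17, +0.17);  n_0 = (+0.0536, +0.9986)
edge 4: e_4 = (+3.71, +1.41);  n_4 = (+0.3553, -0.9348)
∠(n_0, n_4) = 156.12°
δ = |180° − 156.12°| = 23.88°
23.88° ≤ 2α = 33.40°  →  valid

δ = 23.88°, valid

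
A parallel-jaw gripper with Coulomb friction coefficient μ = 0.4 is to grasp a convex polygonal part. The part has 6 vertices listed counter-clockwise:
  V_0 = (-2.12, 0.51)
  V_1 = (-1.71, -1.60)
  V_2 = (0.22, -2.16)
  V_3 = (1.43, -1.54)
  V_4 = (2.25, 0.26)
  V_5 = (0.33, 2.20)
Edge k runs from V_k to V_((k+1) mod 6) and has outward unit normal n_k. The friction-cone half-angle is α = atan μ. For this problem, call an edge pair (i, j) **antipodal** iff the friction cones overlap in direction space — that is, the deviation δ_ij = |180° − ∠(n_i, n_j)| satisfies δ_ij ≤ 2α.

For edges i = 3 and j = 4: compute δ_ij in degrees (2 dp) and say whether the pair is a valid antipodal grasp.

α = atan 0.4 = 21.80°;  2α = 43.60°
edge 3: e_3 = (+0.82, +1.80);  n_3 = (+0.9100, -0.4146)
edge 4: e_4 = (-1.92, +1.94);  n_4 = (+0.7108, +0.7034)
∠(n_3, n_4) = 69.20°
δ = |180° − 69.20°| = 110.80°
110.80° > 2α = 43.60°  →  invalid

δ = 110.80°, invalid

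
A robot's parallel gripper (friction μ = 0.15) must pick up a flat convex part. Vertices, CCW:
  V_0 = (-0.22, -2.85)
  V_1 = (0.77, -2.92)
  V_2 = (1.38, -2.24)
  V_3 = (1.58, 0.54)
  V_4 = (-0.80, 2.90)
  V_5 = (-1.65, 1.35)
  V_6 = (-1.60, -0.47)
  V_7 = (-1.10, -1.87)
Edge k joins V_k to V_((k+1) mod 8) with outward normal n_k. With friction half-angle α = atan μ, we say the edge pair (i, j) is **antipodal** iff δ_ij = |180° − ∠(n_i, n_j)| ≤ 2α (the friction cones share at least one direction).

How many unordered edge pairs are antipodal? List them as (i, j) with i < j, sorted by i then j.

α = atan 0.15 = 8.53°;  2α = 17.06°
n_0 = (-0.0705, -0.9975)
n_1 = (+0.7444, -0.6678)
n_2 = (+0.9974, -0.0718)
n_3 = (+0.7041, +0.7101)
n_4 = (-0.8768, +0.4808)
n_5 = (-0.9996, -0.0275)
n_6 = (-0.9417, -0.3363)
n_7 = (-0.7440, -0.6681)
  (0,1): δ = 127.85°  ·
  (0,2): δ = 90.07°  ·
  (0,3): δ = 40.71°  ·
  (0,4): δ = 65.30°  ·
  (0,5): δ = 95.62°  ·
  (0,6): δ = 113.70°  ·
  (0,7): δ = 135.97°  ·
  (1,2): δ = 142.22°  ·
  (1,3): δ = 92.86°  ·
  (1,4): δ = 13.15°  ✓
  (1,5): δ = 43.47°  ·
  (1,6): δ = 61.55°  ·
  (1,7): δ = 83.82°  ·
  (2,3): δ = 130.64°  ·
  (2,4): δ = 24.62°  ·
  (2,5): δ = 5.69°  ✓
  (2,6): δ = 23.77°  ·
  (2,7): δ = 46.04°  ·
  (3,4): δ = 73.98°  ·
  (3,5): δ = 43.67°  ·
  (3,6): δ = 25.59°  ·
  (3,7): δ = 3.32°  ✓
  (4,5): δ = 149.69°  ·
  (4,6): δ = 131.61°  ·
  (4,7): δ = 109.34°  ·
  (5,6): δ = 161.92°  ·
  (5,7): δ = 139.65°  ·
  (6,7): δ = 157.73°  ·
antipodal pairs: 3

count = 3; pairs: (1,4), (2,5), (3,7)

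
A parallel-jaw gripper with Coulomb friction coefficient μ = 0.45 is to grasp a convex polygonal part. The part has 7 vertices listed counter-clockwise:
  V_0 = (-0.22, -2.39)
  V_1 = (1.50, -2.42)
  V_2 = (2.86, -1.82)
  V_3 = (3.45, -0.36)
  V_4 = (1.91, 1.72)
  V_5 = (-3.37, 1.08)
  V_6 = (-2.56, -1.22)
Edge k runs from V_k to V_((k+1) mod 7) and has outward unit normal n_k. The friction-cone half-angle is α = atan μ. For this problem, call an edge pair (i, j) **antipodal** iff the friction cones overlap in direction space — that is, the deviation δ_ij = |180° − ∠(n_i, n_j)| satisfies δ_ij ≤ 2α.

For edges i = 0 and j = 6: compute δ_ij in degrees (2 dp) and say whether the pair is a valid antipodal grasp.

α = atan 0.45 = 24.23°;  2α = 48.46°
edge 0: e_0 = (+1.72, -0.03);  n_0 = (-0.0174, -0.9998)
edge 6: e_6 = (+2.34, -1.17);  n_6 = (-0.4472, -0.8944)
∠(n_0, n_6) = 25.57°
δ = |180° − 25.57°| = 154.43°
154.43° > 2α = 48.46°  →  invalid

δ = 154.43°, invalid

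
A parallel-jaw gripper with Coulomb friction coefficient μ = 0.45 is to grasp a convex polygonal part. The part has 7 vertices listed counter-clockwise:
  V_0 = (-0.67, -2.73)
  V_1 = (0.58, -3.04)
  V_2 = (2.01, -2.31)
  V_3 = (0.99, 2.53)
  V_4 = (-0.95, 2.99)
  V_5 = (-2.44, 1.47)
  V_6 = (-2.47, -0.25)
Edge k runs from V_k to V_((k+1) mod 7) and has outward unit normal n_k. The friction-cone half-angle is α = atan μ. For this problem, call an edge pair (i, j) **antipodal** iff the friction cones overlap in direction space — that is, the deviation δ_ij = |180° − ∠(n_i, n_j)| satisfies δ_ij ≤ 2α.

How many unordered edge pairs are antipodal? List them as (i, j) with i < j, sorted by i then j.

count = 6; pairs: (0,3), (1,3), (1,4), (2,5), (2,6), (3,6)

α = atan 0.45 = 24.23°;  2α = 48.46°
n_0 = (-0.2407, -0.9706)
n_1 = (+0.4547, -0.8907)
n_2 = (+0.9785, +0.2062)
n_3 = (+0.2307, +0.9730)
n_4 = (-0.7141, +0.7000)
n_5 = (-0.9998, +0.0174)
n_6 = (-0.8093, -0.5874)
  (0,1): δ = 139.03°  ·
  (0,2): δ = 64.17°  ·
  (0,3): δ = 0.59°  ✓
  (0,4): δ = 59.50°  ·
  (0,5): δ = 102.93°  ·
  (0,6): δ = 139.90°  ·
  (1,2): δ = 105.14°  ·
  (1,3): δ = 40.38°  ✓
  (1,4): δ = 18.53°  ✓
  (1,5): δ = 61.96°  ·
  (1,6): δ = 98.93°  ·
  (2,3): δ = 115.24°  ·
  (2,4): δ = 56.33°  ·
  (2,5): δ = 12.90°  ✓
  (2,6): δ = 24.07°  ✓
  (3,4): δ = 121.09°  ·
  (3,5): δ = 77.66°  ·
  (3,6): δ = 40.69°  ✓
  (4,5): δ = 136.57°  ·
  (4,6): δ = 99.60°  ·
  (5,6): δ = 143.03°  ·
antipodal pairs: 6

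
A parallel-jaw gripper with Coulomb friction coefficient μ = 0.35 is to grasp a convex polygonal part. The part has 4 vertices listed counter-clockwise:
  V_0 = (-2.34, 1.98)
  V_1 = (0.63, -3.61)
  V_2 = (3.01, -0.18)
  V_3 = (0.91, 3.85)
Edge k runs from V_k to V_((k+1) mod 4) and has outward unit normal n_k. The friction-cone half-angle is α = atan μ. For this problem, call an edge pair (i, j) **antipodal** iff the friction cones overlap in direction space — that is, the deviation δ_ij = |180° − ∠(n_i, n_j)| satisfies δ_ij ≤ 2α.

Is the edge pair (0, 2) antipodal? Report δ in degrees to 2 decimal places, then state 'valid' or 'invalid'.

α = atan 0.35 = 19.29°;  2α = 38.58°
edge 0: e_0 = (+2.97, -5.59);  n_0 = (-0.8831, -0.4692)
edge 2: e_2 = (-2.10, +4.03);  n_2 = (+0.8868, +0.4621)
∠(n_0, n_2) = 179.54°
δ = |180° − 179.54°| = 0.46°
0.46° ≤ 2α = 38.58°  →  valid

δ = 0.46°, valid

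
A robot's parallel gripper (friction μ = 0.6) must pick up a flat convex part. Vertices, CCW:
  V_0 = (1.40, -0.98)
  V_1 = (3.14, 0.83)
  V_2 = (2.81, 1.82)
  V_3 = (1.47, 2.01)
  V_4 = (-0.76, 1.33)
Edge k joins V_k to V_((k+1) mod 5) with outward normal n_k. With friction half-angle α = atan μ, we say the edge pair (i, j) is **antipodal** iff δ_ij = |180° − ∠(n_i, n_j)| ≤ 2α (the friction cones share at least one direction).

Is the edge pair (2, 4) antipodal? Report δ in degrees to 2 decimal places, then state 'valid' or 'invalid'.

δ = 38.85°, valid

α = atan 0.6 = 30.96°;  2α = 61.93°
edge 2: e_2 = (-1.34, +0.19);  n_2 = (+0.1404, +0.9901)
edge 4: e_4 = (+2.16, -2.31);  n_4 = (-0.7304, -0.6830)
∠(n_2, n_4) = 141.15°
δ = |180° − 141.15°| = 38.85°
38.85° ≤ 2α = 61.93°  →  valid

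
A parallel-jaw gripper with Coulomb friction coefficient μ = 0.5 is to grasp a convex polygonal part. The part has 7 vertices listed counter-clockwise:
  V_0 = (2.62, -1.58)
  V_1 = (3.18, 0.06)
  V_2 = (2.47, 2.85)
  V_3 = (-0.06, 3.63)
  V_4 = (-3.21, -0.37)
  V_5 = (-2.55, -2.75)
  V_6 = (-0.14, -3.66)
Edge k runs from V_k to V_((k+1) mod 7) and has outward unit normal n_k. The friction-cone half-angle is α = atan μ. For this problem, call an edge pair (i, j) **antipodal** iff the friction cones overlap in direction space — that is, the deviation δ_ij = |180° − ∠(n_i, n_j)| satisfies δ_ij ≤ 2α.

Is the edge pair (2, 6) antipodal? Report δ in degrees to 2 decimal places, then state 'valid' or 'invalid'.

α = atan 0.5 = 26.57°;  2α = 53.13°
edge 2: e_2 = (-2.53, +0.78);  n_2 = (+0.2946, +0.9556)
edge 6: e_6 = (+2.76, +2.08);  n_6 = (+0.6019, -0.7986)
∠(n_2, n_6) = 125.86°
δ = |180° − 125.86°| = 54.14°
54.14° > 2α = 53.13°  →  invalid

δ = 54.14°, invalid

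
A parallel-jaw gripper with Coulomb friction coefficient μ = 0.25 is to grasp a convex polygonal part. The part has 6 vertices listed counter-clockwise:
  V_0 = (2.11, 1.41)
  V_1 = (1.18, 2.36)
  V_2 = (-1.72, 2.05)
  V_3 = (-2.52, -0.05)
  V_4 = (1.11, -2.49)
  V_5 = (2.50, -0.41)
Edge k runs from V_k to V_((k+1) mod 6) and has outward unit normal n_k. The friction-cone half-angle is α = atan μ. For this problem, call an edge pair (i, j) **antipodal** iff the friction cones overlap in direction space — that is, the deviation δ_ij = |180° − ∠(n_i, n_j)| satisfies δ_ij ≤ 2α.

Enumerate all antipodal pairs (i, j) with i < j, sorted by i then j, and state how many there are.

count = 2; pairs: (0,3), (2,4)

α = atan 0.25 = 14.04°;  2α = 28.07°
n_0 = (+0.7146, +0.6995)
n_1 = (-0.1063, +0.9943)
n_2 = (-0.9345, +0.3560)
n_3 = (-0.5579, -0.8299)
n_4 = (+0.8314, -0.5556)
n_5 = (+0.9778, +0.2095)
  (0,1): δ = 128.29°  ·
  (0,2): δ = 65.24°  ·
  (0,3): δ = 11.70°  ✓
  (0,4): δ = 101.86°  ·
  (0,5): δ = 147.70°  ·
  (1,2): δ = 116.96°  ·
  (1,3): δ = 40.01°  ·
  (1,4): δ = 50.14°  ·
  (1,5): δ = 95.99°  ·
  (2,3): δ = 103.05°  ·
  (2,4): δ = 12.90°  ✓
  (2,5): δ = 32.95°  ·
  (3,4): δ = 89.85°  ·
  (3,5): δ = 44.00°  ·
  (4,5): δ = 134.15°  ·
antipodal pairs: 2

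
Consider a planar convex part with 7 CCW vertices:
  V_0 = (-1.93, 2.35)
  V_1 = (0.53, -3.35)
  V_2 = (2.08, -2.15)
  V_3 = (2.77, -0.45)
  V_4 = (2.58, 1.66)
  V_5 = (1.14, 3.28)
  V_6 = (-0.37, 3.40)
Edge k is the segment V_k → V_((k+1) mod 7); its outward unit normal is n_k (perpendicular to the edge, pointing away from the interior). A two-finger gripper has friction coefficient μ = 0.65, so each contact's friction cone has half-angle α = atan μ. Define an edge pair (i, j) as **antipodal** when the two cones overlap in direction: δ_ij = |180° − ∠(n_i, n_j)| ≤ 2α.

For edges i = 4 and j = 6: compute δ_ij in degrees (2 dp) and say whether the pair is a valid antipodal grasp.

α = atan 0.65 = 33.02°;  2α = 66.05°
edge 4: e_4 = (-1.44, +1.62);  n_4 = (+0.7474, +0.6644)
edge 6: e_6 = (-1.56, -1.05);  n_6 = (-0.5584, +0.8296)
∠(n_4, n_6) = 82.31°
δ = |180° − 82.31°| = 97.69°
97.69° > 2α = 66.05°  →  invalid

δ = 97.69°, invalid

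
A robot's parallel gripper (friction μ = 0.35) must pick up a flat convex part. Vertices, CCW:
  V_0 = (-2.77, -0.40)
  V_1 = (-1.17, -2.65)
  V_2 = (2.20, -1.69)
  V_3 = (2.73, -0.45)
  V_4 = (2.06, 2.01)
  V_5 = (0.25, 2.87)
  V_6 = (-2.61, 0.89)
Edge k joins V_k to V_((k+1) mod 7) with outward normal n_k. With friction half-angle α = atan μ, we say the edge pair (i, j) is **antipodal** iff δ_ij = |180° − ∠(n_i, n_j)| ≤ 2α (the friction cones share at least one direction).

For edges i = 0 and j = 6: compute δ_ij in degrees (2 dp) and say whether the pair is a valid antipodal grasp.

α = atan 0.35 = 19.29°;  2α = 38.58°
edge 0: e_0 = (+1.60, -2.25);  n_0 = (-0.8150, -0.5795)
edge 6: e_6 = (-0.16, -1.29);  n_6 = (-0.9924, +0.1231)
∠(n_0, n_6) = 42.49°
δ = |180° − 42.49°| = 137.51°
137.51° > 2α = 38.58°  →  invalid

δ = 137.51°, invalid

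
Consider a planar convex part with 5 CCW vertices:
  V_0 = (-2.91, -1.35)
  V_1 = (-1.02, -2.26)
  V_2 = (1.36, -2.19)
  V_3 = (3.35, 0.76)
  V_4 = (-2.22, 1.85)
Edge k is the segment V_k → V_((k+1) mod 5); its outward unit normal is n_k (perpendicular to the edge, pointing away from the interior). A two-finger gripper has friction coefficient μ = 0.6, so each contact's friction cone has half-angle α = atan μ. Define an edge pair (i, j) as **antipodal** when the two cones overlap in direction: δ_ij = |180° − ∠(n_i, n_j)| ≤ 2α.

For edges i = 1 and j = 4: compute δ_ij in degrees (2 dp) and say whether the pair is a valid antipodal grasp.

α = atan 0.6 = 30.96°;  2α = 61.93°
edge 1: e_1 = (+2.38, +0.07);  n_1 = (+0.0294, -0.9996)
edge 4: e_4 = (-0.69, -3.20);  n_4 = (-0.9775, +0.2108)
∠(n_1, n_4) = 103.85°
δ = |180° − 103.85°| = 76.15°
76.15° > 2α = 61.93°  →  invalid

δ = 76.15°, invalid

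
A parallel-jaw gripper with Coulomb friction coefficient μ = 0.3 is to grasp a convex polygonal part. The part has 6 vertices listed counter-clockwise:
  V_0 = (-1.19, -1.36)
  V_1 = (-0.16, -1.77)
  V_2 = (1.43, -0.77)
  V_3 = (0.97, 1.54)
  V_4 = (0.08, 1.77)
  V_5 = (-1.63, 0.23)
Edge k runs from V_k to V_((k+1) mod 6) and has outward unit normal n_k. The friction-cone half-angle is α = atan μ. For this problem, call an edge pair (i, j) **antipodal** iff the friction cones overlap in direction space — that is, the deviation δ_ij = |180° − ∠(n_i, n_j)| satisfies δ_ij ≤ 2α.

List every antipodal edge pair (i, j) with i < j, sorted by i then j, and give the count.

count = 3; pairs: (0,3), (1,4), (2,5)

α = atan 0.3 = 16.70°;  2α = 33.40°
n_0 = (-0.3698, -0.9291)
n_1 = (+0.5324, -0.8465)
n_2 = (+0.9807, +0.1953)
n_3 = (+0.2502, +0.9682)
n_4 = (-0.6692, +0.7431)
n_5 = (-0.9638, -0.2667)
  (0,1): δ = 126.13°  ·
  (0,2): δ = 57.03°  ·
  (0,3): δ = 7.22°  ✓
  (0,4): δ = 63.71°  ·
  (0,5): δ = 127.17°  ·
  (1,2): δ = 110.90°  ·
  (1,3): δ = 46.66°  ·
  (1,4): δ = 9.84°  ✓
  (1,5): δ = 73.30°  ·
  (2,3): δ = 115.75°  ·
  (2,4): δ = 59.26°  ·
  (2,5): δ = 4.21°  ✓
  (3,4): δ = 123.50°  ·
  (3,5): δ = 60.04°  ·
  (4,5): δ = 116.54°  ·
antipodal pairs: 3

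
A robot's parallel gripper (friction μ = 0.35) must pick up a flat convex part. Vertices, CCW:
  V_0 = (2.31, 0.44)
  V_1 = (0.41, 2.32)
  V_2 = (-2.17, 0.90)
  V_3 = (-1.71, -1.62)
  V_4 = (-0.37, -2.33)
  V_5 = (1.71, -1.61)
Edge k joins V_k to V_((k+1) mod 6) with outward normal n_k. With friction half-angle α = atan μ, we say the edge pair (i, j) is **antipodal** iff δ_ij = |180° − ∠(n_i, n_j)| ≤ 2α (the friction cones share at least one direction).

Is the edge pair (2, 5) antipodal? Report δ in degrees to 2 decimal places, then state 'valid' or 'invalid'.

α = atan 0.35 = 19.29°;  2α = 38.58°
edge 2: e_2 = (+0.46, -2.52);  n_2 = (-0.9837, -0.1796)
edge 5: e_5 = (+0.60, +2.05);  n_5 = (+0.9597, -0.2809)
∠(n_2, n_5) = 153.34°
δ = |180° − 153.34°| = 26.66°
26.66° ≤ 2α = 38.58°  →  valid

δ = 26.66°, valid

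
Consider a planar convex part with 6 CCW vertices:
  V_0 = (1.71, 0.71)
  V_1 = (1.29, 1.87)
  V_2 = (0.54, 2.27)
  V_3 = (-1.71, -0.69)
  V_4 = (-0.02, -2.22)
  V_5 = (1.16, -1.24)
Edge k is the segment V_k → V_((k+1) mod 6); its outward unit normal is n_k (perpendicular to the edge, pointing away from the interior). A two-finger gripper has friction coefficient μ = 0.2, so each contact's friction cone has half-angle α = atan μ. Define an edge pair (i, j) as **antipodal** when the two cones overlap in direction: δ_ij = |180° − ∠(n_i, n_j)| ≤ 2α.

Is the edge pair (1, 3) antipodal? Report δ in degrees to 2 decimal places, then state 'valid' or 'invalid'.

δ = 14.08°, valid

α = atan 0.2 = 11.31°;  2α = 22.62°
edge 1: e_1 = (-0.75, +0.40);  n_1 = (+0.4706, +0.8824)
edge 3: e_3 = (+1.69, -1.53);  n_3 = (-0.6711, -0.7413)
∠(n_1, n_3) = 165.92°
δ = |180° − 165.92°| = 14.08°
14.08° ≤ 2α = 22.62°  →  valid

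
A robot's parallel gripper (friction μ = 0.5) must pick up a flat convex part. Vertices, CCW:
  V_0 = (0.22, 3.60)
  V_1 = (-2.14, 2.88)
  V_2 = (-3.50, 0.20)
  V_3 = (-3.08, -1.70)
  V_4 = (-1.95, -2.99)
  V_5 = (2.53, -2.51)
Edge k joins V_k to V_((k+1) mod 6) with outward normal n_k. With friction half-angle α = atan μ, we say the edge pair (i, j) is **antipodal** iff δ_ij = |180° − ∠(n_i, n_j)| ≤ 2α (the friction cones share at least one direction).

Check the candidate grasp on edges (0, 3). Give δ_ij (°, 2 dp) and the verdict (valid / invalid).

δ = 65.75°, invalid

α = atan 0.5 = 26.57°;  2α = 53.13°
edge 0: e_0 = (-2.36, -0.72);  n_0 = (-0.2918, +0.9565)
edge 3: e_3 = (+1.13, -1.29);  n_3 = (-0.7522, -0.6589)
∠(n_0, n_3) = 114.25°
δ = |180° − 114.25°| = 65.75°
65.75° > 2α = 53.13°  →  invalid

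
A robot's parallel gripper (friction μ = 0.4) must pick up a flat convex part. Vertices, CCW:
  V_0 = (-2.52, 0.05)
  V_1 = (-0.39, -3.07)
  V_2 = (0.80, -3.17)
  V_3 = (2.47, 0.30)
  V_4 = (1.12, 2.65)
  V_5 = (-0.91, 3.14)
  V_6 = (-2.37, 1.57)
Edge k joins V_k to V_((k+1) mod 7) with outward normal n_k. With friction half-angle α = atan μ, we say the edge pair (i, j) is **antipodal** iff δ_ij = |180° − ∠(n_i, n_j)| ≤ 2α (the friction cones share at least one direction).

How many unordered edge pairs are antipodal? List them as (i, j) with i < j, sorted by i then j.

α = atan 0.4 = 21.80°;  2α = 43.60°
n_0 = (-0.8259, -0.5638)
n_1 = (-0.0837, -0.9965)
n_2 = (+0.9011, -0.4337)
n_3 = (+0.8671, +0.4981)
n_4 = (+0.2346, +0.9721)
n_5 = (-0.7323, +0.6810)
n_6 = (-0.9952, +0.0982)
  (0,1): δ = 129.12°  ·
  (0,2): δ = 60.02°  ·
  (0,3): δ = 4.45°  ✓
  (0,4): δ = 42.11°  ✓
  (0,5): δ = 102.76°  ·
  (0,6): δ = 140.04°  ·
  (1,2): δ = 110.90°  ·
  (1,3): δ = 55.32°  ·
  (1,4): δ = 8.77°  ✓
  (1,5): δ = 51.88°  ·
  (1,6): δ = 89.17°  ·
  (2,3): δ = 124.42°  ·
  (2,4): δ = 77.87°  ·
  (2,5): δ = 17.22°  ✓
  (2,6): δ = 20.06°  ✓
  (3,4): δ = 133.45°  ·
  (3,5): δ = 72.80°  ·
  (3,6): δ = 35.51°  ✓
  (4,5): δ = 119.35°  ·
  (4,6): δ = 82.07°  ·
  (5,6): δ = 142.72°  ·
antipodal pairs: 6

count = 6; pairs: (0,3), (0,4), (1,4), (2,5), (2,6), (3,6)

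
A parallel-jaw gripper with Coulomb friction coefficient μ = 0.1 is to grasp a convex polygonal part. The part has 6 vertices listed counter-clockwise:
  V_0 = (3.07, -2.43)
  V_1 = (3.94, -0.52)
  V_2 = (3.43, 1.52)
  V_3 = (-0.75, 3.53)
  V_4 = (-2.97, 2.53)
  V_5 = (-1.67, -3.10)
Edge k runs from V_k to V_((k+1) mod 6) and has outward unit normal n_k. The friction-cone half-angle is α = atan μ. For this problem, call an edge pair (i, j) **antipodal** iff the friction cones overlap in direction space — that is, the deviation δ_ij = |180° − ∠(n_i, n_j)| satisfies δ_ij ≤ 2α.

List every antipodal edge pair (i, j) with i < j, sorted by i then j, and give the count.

α = atan 0.1 = 5.71°;  2α = 11.42°
n_0 = (+0.9100, -0.4145)
n_1 = (+0.9701, +0.2425)
n_2 = (+0.4334, +0.9012)
n_3 = (-0.4107, +0.9118)
n_4 = (-0.9744, -0.2250)
n_5 = (+0.1400, -0.9902)
  (0,1): δ = 141.47°  ·
  (0,2): δ = 91.19°  ·
  (0,3): δ = 41.26°  ·
  (0,4): δ = 37.49°  ·
  (0,5): δ = 122.53°  ·
  (1,2): δ = 129.72°  ·
  (1,3): δ = 79.79°  ·
  (1,4): δ = 1.03°  ✓
  (1,5): δ = 84.01°  ·
  (2,3): δ = 130.07°  ·
  (2,4): δ = 51.32°  ·
  (2,5): δ = 33.73°  ·
  (3,4): δ = 101.25°  ·
  (3,5): δ = 16.20°  ·
  (4,5): δ = 94.96°  ·
antipodal pairs: 1

count = 1; pairs: (1,4)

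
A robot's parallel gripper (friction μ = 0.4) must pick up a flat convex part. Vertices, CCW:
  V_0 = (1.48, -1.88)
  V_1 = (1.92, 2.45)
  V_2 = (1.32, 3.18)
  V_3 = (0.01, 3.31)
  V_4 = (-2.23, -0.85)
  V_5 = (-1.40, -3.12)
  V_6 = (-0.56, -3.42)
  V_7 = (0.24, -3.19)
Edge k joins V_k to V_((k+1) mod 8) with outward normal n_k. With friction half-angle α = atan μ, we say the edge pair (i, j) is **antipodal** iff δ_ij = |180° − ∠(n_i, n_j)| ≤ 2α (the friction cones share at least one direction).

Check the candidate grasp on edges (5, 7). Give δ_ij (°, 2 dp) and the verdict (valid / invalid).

α = atan 0.4 = 21.80°;  2α = 43.60°
edge 5: e_5 = (+0.84, -0.30);  n_5 = (-0.3363, -0.9417)
edge 7: e_7 = (+1.24, +1.31);  n_7 = (+0.7262, -0.6874)
∠(n_5, n_7) = 66.23°
δ = |180° − 66.23°| = 113.77°
113.77° > 2α = 43.60°  →  invalid

δ = 113.77°, invalid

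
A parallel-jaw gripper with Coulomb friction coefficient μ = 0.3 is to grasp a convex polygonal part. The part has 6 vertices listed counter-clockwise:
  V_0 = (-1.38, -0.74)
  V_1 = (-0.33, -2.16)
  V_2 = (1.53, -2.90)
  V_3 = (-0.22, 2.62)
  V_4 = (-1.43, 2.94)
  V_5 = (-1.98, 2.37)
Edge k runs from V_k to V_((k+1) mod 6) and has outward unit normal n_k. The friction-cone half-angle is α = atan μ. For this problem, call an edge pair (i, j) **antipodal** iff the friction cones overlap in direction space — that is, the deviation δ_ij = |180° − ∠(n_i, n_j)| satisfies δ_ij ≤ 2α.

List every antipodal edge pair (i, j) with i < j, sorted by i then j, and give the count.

α = atan 0.3 = 16.70°;  2α = 33.40°
n_0 = (-0.8041, -0.5946)
n_1 = (-0.3697, -0.9292)
n_2 = (+0.9532, +0.3022)
n_3 = (+0.2557, +0.9668)
n_4 = (-0.7196, +0.6944)
n_5 = (-0.9819, -0.1894)
  (0,1): δ = 148.18°  ·
  (0,2): δ = 18.89°  ✓
  (0,3): δ = 38.71°  ·
  (0,4): δ = 99.54°  ·
  (0,5): δ = 154.44°  ·
  (1,2): δ = 50.71°  ·
  (1,3): δ = 6.88°  ✓
  (1,4): δ = 67.72°  ·
  (1,5): δ = 122.61°  ·
  (2,3): δ = 122.40°  ·
  (2,4): δ = 61.57°  ·
  (2,5): δ = 6.67°  ✓
  (3,4): δ = 119.16°  ·
  (3,5): δ = 64.27°  ·
  (4,5): δ = 125.10°  ·
antipodal pairs: 3

count = 3; pairs: (0,2), (1,3), (2,5)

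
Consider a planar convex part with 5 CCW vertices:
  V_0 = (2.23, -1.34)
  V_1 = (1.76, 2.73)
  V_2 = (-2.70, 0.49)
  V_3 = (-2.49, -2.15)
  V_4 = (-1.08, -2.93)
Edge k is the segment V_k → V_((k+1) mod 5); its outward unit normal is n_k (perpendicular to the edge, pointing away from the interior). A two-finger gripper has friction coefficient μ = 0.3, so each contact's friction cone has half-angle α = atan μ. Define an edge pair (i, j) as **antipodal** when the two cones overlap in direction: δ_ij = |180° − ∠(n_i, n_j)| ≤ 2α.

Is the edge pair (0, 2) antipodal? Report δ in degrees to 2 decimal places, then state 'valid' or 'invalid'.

α = atan 0.3 = 16.70°;  2α = 33.40°
edge 0: e_0 = (-0.47, +4.07);  n_0 = (+0.9934, +0.1147)
edge 2: e_2 = (+0.21, -2.64);  n_2 = (-0.9969, -0.0793)
∠(n_0, n_2) = 177.96°
δ = |180° − 177.96°| = 2.04°
2.04° ≤ 2α = 33.40°  →  valid

δ = 2.04°, valid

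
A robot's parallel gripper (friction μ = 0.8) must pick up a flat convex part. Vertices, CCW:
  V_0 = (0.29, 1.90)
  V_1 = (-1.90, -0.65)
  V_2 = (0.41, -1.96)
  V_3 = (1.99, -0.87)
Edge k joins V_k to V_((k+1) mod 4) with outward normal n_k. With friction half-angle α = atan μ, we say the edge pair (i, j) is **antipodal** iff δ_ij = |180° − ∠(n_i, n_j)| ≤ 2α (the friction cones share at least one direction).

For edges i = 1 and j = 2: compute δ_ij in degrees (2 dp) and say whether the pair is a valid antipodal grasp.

α = atan 0.8 = 38.66°;  2α = 77.32°
edge 1: e_1 = (+2.31, -1.31);  n_1 = (-0.4933, -0.8699)
edge 2: e_2 = (+1.58, +1.09);  n_2 = (+0.5679, -0.8231)
∠(n_1, n_2) = 64.16°
δ = |180° − 64.16°| = 115.84°
115.84° > 2α = 77.32°  →  invalid

δ = 115.84°, invalid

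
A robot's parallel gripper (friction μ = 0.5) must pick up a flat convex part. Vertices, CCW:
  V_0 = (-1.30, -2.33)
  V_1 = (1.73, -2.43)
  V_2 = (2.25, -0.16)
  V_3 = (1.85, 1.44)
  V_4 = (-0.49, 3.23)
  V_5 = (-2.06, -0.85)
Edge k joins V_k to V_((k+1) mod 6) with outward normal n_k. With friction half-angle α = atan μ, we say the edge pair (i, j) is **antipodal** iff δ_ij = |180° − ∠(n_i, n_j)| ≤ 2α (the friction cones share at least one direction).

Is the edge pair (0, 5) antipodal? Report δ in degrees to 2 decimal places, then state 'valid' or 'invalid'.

α = atan 0.5 = 26.57°;  2α = 53.13°
edge 0: e_0 = (+3.03, -0.10);  n_0 = (-0.0330, -0.9995)
edge 5: e_5 = (+0.76, -1.48);  n_5 = (-0.8896, -0.4568)
∠(n_0, n_5) = 60.93°
δ = |180° − 60.93°| = 119.07°
119.07° > 2α = 53.13°  →  invalid

δ = 119.07°, invalid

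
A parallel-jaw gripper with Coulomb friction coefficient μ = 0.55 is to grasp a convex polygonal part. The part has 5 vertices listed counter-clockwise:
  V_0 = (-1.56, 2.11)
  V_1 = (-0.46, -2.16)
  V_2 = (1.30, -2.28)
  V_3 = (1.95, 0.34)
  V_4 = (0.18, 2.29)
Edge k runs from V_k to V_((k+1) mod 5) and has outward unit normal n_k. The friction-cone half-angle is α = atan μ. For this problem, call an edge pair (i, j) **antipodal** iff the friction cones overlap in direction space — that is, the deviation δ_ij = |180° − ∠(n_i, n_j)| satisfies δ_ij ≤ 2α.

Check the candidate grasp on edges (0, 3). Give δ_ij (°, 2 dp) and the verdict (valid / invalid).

α = atan 0.55 = 28.81°;  2α = 57.62°
edge 0: e_0 = (+1.10, -4.27);  n_0 = (-0.9684, -0.2495)
edge 3: e_3 = (-1.77, +1.95);  n_3 = (+0.7405, +0.6721)
∠(n_0, n_3) = 152.22°
δ = |180° − 152.22°| = 27.78°
27.78° ≤ 2α = 57.62°  →  valid

δ = 27.78°, valid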